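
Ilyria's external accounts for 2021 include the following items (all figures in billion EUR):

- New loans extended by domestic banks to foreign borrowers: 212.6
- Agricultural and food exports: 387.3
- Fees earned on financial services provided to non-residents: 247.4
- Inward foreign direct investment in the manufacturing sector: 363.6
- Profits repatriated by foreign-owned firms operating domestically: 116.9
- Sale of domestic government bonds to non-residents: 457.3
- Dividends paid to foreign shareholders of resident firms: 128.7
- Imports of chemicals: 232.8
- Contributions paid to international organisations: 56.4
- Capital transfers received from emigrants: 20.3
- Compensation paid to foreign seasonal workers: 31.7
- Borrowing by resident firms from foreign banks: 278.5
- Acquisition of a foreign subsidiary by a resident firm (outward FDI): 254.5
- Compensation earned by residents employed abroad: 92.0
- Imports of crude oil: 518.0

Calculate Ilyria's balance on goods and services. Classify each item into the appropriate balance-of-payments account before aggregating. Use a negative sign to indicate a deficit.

Goods: -232.8 + 387.3 - 518.0 = -363.5
Services: 247.4
Trade balance = -363.5 + 247.4 = -116.1
(Excluded from the trade balance — financial account: new loans extended by domestic banks to foreign borrowers 212.6, inward foreign direct investment in the manufacturing sector 363.6, sale of domestic government bonds to non-residents 457.3, borrowing by resident firms from foreign banks 278.5, acquisition of a foreign subsidiary by a resident firm (outward FDI) 254.5; primary income: profits repatriated by foreign-owned firms operating domestically 116.9, dividends paid to foreign shareholders of resident firms 128.7, compensation paid to foreign seasonal workers 31.7, compensation earned by residents employed abroad 92.0; secondary income: contributions paid to international organisations 56.4; capital account: capital transfers received from emigrants 20.3.)

-116.1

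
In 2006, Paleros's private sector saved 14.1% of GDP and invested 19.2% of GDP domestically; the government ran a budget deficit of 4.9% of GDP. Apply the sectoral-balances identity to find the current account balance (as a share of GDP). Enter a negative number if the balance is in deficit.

-10.0

By the sectoral-balances identity, CA = (S_private - I) + (T - G).
Private balance = 14.1 - 19.2 = -5.1
Government balance (T - G) = -4.9
CA = -5.1 + (-4.9) = -10.0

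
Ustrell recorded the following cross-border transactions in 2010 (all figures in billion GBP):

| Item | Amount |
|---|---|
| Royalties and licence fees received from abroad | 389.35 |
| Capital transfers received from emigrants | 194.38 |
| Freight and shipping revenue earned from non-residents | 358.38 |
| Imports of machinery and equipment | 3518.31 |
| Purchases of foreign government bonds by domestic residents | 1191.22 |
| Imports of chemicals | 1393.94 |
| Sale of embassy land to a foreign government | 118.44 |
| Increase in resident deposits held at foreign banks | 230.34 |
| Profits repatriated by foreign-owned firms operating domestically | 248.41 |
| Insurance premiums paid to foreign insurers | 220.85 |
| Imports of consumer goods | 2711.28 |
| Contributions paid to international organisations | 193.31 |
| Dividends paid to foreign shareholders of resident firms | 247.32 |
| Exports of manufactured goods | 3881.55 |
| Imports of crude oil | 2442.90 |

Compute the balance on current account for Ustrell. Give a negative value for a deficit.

-6347.04

Goods: -2442.90 - 1393.94 - 2711.28 - 3518.31 + 3881.55 = -6184.88
Services: -220.85 + 389.35 + 358.38 = 526.88
Primary income: -247.32 - 248.41 = -495.73
Secondary income: -193.31
Current account = (-6184.88) + 526.88 + (-495.73) + (-193.31) = -6347.04
(Excluded from the current account — capital account: capital transfers received from emigrants 194.38, sale of embassy land to a foreign government 118.44; financial account: purchases of foreign government bonds by domestic residents 1191.22, increase in resident deposits held at foreign banks 230.34.)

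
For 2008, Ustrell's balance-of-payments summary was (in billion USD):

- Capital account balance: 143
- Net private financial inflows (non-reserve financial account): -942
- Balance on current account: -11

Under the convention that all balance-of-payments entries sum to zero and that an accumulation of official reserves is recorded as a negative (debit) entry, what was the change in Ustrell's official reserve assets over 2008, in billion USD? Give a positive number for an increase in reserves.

Official reserve transactions balance = -((-11) + 143 + (-942)) = 810
An accumulation of reserves is recorded as a debit (negative entry), so the change in the stock of reserves is the negative of that balance.
Change in official reserves = -(810) = -810

-810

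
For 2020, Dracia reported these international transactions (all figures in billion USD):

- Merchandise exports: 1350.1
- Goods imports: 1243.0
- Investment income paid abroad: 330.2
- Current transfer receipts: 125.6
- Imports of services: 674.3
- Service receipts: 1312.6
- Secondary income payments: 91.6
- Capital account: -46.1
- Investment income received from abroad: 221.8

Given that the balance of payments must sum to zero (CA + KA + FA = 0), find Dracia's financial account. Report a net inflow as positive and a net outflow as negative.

-624.9

Goods balance = 1350.1 - 1243.0 = 107.1
Services balance = 1312.6 - 674.3 = 638.3
Trade balance (goods + services) = 107.1 + 638.3 = 745.4
Net primary income = 221.8 - 330.2 = -108.4
Net secondary income = 125.6 - 91.6 = 34.0
Current account = 745.4 + (-108.4) + 34.0 = 671.0
Financial account = -(671.0 + (-46.1)) = -624.9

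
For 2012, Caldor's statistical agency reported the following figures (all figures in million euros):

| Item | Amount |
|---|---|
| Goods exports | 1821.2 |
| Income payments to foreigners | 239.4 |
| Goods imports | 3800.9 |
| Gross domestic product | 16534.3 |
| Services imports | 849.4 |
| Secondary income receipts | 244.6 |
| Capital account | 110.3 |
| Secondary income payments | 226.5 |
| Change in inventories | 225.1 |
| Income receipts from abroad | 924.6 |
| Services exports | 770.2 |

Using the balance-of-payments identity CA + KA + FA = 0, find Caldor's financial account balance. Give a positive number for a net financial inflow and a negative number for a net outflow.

Goods balance = 1821.2 - 3800.9 = -1979.7
Services balance = 770.2 - 849.4 = -79.2
Trade balance (goods + services) = -1979.7 + (-79.2) = -2058.9
Net primary income = 924.6 - 239.4 = 685.2
Net secondary income = 244.6 - 226.5 = 18.1
Current account = -2058.9 + 685.2 + 18.1 = -1355.6
Financial account = -(-1355.6 + 110.3) = 1245.3

1245.3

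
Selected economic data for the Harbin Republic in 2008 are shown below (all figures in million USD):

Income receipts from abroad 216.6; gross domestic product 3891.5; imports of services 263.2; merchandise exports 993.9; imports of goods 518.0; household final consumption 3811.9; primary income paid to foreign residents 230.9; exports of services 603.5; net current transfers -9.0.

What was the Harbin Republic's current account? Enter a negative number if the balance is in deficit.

Goods balance = 993.9 - 518.0 = 475.9
Services balance = 603.5 - 263.2 = 340.3
Trade balance (goods + services) = 475.9 + 340.3 = 816.2
Net primary income = 216.6 - 230.9 = -14.3
Net secondary income = -9.0
Current account = 816.2 + (-14.3) + (-9.0) = 792.9

792.9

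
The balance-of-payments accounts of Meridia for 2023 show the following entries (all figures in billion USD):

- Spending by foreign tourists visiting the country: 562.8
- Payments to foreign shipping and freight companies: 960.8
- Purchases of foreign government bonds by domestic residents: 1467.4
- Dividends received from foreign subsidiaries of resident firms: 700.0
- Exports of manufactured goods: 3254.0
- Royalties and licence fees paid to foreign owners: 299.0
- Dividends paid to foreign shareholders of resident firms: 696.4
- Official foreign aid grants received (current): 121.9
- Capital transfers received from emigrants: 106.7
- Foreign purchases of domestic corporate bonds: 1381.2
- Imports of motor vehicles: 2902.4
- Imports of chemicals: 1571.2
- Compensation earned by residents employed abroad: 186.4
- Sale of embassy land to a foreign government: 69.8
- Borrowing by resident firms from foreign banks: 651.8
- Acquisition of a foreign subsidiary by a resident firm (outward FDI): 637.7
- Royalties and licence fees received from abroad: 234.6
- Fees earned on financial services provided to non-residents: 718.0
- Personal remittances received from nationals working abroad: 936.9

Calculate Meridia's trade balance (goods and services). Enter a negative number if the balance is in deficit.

-964.0

Goods: 3254.0 - 2902.4 - 1571.2 = -1219.6
Services: 562.8 - 299.0 - 960.8 + 718.0 + 234.6 = 255.6
Trade balance = -1219.6 + 255.6 = -964.0
(Excluded from the trade balance — financial account: purchases of foreign government bonds by domestic residents 1467.4, foreign purchases of domestic corporate bonds 1381.2, borrowing by resident firms from foreign banks 651.8, acquisition of a foreign subsidiary by a resident firm (outward FDI) 637.7; primary income: dividends received from foreign subsidiaries of resident firms 700.0, dividends paid to foreign shareholders of resident firms 696.4, compensation earned by residents employed abroad 186.4; secondary income: official foreign aid grants received (current) 121.9, personal remittances received from nationals working abroad 936.9; capital account: capital transfers received from emigrants 106.7, sale of embassy land to a foreign government 69.8.)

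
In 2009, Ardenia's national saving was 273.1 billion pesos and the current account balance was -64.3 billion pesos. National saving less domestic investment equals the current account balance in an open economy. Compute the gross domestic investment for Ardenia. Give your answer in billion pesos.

337.4

S - I = CA (net lending to the rest of the world).
I = S - CA = 273.1 - (-64.3) = 337.4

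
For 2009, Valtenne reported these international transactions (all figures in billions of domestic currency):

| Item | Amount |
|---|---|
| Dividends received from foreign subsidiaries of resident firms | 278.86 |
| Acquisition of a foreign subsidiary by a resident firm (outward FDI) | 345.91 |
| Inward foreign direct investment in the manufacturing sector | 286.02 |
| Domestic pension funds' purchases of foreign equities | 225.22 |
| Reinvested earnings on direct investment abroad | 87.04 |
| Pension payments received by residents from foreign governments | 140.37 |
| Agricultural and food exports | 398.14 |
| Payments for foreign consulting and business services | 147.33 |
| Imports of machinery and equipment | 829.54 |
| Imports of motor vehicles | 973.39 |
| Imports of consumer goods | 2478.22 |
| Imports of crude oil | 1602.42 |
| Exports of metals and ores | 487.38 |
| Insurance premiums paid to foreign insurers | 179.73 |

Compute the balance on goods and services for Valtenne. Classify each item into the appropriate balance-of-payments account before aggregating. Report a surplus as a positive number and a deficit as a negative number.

-5325.11

Goods: -2478.22 - 973.39 - 1602.42 - 829.54 + 398.14 + 487.38 = -4998.05
Services: -147.33 - 179.73 = -327.06
Trade balance = -4998.05 + (-327.06) = -5325.11
(Excluded from the trade balance — primary income: dividends received from foreign subsidiaries of resident firms 278.86, reinvested earnings on direct investment abroad 87.04; financial account: acquisition of a foreign subsidiary by a resident firm (outward FDI) 345.91, inward foreign direct investment in the manufacturing sector 286.02, domestic pension funds' purchases of foreign equities 225.22; secondary income: pension payments received by residents from foreign governments 140.37.)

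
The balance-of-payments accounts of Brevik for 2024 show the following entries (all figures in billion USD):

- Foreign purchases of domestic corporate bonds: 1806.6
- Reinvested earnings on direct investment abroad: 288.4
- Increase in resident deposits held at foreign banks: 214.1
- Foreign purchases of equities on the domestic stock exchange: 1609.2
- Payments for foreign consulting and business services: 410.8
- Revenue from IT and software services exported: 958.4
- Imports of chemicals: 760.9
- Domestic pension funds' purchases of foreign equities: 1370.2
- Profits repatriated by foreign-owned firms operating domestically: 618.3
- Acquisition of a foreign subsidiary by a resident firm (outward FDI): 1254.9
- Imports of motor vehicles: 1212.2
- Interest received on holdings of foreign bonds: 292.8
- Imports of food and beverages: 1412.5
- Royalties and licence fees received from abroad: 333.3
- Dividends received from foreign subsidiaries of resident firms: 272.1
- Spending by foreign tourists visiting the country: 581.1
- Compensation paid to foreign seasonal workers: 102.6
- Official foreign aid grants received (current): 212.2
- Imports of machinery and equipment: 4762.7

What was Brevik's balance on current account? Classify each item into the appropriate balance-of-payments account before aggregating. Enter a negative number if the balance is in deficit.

-6341.7

Goods: -4762.7 - 760.9 - 1212.2 - 1412.5 = -8148.3
Services: 581.1 + 958.4 - 410.8 + 333.3 = 1462.0
Primary income: 292.8 - 618.3 + 288.4 - 102.6 + 272.1 = 132.4
Secondary income: 212.2
Current account = (-8148.3) + 1462.0 + 132.4 + 212.2 = -6341.7
(Excluded from the current account — financial account: foreign purchases of domestic corporate bonds 1806.6, increase in resident deposits held at foreign banks 214.1, foreign purchases of equities on the domestic stock exchange 1609.2, domestic pension funds' purchases of foreign equities 1370.2, acquisition of a foreign subsidiary by a resident firm (outward FDI) 1254.9.)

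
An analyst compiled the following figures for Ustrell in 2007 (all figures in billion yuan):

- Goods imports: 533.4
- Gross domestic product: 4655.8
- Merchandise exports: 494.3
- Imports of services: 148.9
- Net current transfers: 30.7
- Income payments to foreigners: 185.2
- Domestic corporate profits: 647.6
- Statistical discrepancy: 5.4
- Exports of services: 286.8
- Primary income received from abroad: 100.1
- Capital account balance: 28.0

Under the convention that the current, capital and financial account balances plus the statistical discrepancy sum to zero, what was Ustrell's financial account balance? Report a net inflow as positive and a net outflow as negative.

-77.8

Goods balance = 494.3 - 533.4 = -39.1
Services balance = 286.8 - 148.9 = 137.9
Trade balance (goods + services) = -39.1 + 137.9 = 98.8
Net primary income = 100.1 - 185.2 = -85.1
Net secondary income = 30.7
Current account = 98.8 + (-85.1) + 30.7 = 44.4
Financial account = -(44.4 + 28.0 + 5.4) = -77.8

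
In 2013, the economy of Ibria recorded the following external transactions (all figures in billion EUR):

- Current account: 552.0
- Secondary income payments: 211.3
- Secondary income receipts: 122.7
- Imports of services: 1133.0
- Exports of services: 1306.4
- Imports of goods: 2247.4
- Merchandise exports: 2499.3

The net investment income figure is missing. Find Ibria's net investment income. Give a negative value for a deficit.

Current account = goods balance + services balance + net primary income + net secondary income
Sum of the known components = 336.7
Net investment income = CA - (known components) = 552.0 - 336.7 = 215.3

215.3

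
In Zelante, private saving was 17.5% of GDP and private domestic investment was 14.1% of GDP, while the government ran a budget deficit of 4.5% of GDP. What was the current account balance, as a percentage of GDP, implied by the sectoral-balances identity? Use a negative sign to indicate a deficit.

-1.1

By the sectoral-balances identity, CA = (S_private - I) + (T - G).
Private balance = 17.5 - 14.1 = 3.4
Government balance (T - G) = -4.5
CA = 3.4 + (-4.5) = -1.1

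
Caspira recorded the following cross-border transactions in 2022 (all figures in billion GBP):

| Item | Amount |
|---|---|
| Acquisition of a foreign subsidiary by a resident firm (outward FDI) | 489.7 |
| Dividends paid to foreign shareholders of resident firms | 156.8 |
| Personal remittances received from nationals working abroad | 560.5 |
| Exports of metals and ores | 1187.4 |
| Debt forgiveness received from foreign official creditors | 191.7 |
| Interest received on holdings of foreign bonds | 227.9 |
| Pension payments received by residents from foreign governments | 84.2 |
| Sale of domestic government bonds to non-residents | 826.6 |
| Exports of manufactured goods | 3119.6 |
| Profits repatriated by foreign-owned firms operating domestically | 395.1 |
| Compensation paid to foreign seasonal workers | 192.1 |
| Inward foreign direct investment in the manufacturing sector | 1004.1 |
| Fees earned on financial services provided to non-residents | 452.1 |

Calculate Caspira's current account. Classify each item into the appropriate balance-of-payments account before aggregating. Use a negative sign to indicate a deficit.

Goods: 1187.4 + 3119.6 = 4307.0
Services: 452.1
Primary income: -395.1 - 192.1 - 156.8 + 227.9 = -516.1
Secondary income: 84.2 + 560.5 = 644.7
Current account = 4307.0 + 452.1 + (-516.1) + 644.7 = 4887.7
(Excluded from the current account — financial account: acquisition of a foreign subsidiary by a resident firm (outward FDI) 489.7, sale of domestic government bonds to non-residents 826.6, inward foreign direct investment in the manufacturing sector 1004.1; capital account: debt forgiveness received from foreign official creditors 191.7.)

4887.7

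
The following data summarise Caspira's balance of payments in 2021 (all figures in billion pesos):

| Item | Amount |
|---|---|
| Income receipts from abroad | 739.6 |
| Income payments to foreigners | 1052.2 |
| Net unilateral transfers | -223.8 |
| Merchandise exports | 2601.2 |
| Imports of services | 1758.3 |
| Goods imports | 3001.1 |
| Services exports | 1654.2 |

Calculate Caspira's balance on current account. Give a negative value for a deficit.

-1040.4

Goods balance = 2601.2 - 3001.1 = -399.9
Services balance = 1654.2 - 1758.3 = -104.1
Trade balance (goods + services) = -399.9 + (-104.1) = -504.0
Net primary income = 739.6 - 1052.2 = -312.6
Net secondary income = -223.8
Current account = -504.0 + (-312.6) + (-223.8) = -1040.4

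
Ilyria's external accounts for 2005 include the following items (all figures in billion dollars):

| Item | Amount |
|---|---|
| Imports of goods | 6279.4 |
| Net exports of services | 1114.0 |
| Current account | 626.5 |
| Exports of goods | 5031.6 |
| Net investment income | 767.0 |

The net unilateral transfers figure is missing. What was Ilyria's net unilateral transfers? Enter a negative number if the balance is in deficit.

Current account = goods balance + services balance + net primary income + net secondary income
Sum of the known components = 633.2
Net unilateral transfers = CA - (known components) = 626.5 - 633.2 = -6.7

-6.7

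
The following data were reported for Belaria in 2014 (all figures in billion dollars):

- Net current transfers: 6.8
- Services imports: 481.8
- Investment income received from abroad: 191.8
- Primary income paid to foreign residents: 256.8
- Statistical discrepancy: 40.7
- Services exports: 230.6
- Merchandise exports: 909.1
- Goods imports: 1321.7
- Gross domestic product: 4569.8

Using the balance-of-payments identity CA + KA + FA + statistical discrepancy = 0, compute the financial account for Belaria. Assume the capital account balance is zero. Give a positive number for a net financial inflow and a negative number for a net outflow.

681.3

Goods balance = 909.1 - 1321.7 = -412.6
Services balance = 230.6 - 481.8 = -251.2
Trade balance (goods + services) = -412.6 + (-251.2) = -663.8
Net primary income = 191.8 - 256.8 = -65.0
Net secondary income = 6.8
Current account = -663.8 + (-65.0) + 6.8 = -722.0
Financial account = -(-722.0 + 40.7) = 681.3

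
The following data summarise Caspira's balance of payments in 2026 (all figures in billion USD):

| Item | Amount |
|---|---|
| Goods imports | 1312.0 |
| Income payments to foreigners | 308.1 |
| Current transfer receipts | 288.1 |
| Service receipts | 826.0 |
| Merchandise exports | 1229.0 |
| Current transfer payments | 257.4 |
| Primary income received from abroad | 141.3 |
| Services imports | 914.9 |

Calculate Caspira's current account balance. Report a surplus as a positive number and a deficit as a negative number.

-308.0

Goods balance = 1229.0 - 1312.0 = -83.0
Services balance = 826.0 - 914.9 = -88.9
Trade balance (goods + services) = -83.0 + (-88.9) = -171.9
Net primary income = 141.3 - 308.1 = -166.8
Net secondary income = 288.1 - 257.4 = 30.7
Current account = -171.9 + (-166.8) + 30.7 = -308.0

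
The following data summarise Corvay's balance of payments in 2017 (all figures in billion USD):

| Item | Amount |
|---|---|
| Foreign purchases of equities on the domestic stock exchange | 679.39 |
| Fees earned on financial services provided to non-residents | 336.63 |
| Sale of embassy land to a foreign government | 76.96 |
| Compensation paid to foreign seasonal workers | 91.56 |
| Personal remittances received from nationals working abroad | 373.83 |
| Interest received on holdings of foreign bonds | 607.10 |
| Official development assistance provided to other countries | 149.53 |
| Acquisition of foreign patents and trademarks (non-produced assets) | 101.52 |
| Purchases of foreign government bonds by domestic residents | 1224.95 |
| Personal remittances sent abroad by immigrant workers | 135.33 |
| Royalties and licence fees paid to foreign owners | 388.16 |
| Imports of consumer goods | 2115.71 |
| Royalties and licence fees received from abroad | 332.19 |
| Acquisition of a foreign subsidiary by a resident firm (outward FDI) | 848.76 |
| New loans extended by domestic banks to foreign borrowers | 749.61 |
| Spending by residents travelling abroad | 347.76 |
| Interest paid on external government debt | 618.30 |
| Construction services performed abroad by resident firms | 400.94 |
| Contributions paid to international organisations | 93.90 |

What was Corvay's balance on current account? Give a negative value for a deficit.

Goods: -2115.71
Services: 332.19 - 388.16 + 400.94 - 347.76 + 336.63 = 333.84
Primary income: 607.10 - 618.30 - 91.56 = -102.76
Secondary income: -93.90 - 135.33 + 373.83 - 149.53 = -4.93
Current account = (-2115.71) + 333.84 + (-102.76) + (-4.93) = -1889.56
(Excluded from the current account — financial account: foreign purchases of equities on the domestic stock exchange 679.39, purchases of foreign government bonds by domestic residents 1224.95, acquisition of a foreign subsidiary by a resident firm (outward FDI) 848.76, new loans extended by domestic banks to foreign borrowers 749.61; capital account: sale of embassy land to a foreign government 76.96, acquisition of foreign patents and trademarks (non-produced assets) 101.52.)

-1889.56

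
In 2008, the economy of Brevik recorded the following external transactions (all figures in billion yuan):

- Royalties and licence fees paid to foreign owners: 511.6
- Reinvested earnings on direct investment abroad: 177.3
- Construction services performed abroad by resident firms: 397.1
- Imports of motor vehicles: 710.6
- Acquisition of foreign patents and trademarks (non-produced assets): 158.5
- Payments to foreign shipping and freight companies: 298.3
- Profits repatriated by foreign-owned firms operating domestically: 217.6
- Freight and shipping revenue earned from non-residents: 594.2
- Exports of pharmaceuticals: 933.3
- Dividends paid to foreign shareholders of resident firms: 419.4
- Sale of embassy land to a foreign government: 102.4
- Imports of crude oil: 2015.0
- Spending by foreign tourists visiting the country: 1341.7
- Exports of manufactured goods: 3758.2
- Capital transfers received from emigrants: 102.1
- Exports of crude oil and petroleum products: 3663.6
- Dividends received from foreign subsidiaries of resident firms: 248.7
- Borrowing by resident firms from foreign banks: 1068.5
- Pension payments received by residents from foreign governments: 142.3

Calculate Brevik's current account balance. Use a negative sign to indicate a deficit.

7083.9

Goods: 3663.6 - 2015.0 + 933.3 + 3758.2 - 710.6 = 5629.5
Services: 594.2 + 1341.7 + 397.1 - 298.3 - 511.6 = 1523.1
Primary income: 177.3 - 217.6 + 248.7 - 419.4 = -211.0
Secondary income: 142.3
Current account = 5629.5 + 1523.1 + (-211.0) + 142.3 = 7083.9
(Excluded from the current account — capital account: acquisition of foreign patents and trademarks (non-produced assets) 158.5, sale of embassy land to a foreign government 102.4, capital transfers received from emigrants 102.1; financial account: borrowing by resident firms from foreign banks 1068.5.)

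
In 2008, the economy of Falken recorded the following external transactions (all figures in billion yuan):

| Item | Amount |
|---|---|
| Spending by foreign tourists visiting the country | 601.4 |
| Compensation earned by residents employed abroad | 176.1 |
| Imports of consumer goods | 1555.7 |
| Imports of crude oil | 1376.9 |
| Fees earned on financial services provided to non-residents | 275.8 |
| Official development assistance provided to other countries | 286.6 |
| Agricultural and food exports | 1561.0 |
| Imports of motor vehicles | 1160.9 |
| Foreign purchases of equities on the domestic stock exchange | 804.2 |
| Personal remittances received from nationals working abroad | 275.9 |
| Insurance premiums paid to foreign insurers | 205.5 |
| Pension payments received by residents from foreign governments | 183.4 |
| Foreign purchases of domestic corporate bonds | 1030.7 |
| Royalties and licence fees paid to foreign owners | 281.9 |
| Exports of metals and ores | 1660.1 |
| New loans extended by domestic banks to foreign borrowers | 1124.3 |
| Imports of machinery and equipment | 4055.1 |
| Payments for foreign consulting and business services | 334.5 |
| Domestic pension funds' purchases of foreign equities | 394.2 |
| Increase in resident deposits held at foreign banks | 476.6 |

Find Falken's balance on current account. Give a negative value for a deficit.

-4523.4

Goods: -1555.7 - 1376.9 - 4055.1 + 1660.1 + 1561.0 - 1160.9 = -4927.5
Services: -334.5 - 205.5 + 275.8 - 281.9 + 601.4 = 55.3
Primary income: 176.1
Secondary income: 275.9 + 183.4 - 286.6 = 172.7
Current account = (-4927.5) + 55.3 + 176.1 + 172.7 = -4523.4
(Excluded from the current account — financial account: foreign purchases of equities on the domestic stock exchange 804.2, foreign purchases of domestic corporate bonds 1030.7, new loans extended by domestic banks to foreign borrowers 1124.3, domestic pension funds' purchases of foreign equities 394.2, increase in resident deposits held at foreign banks 476.6.)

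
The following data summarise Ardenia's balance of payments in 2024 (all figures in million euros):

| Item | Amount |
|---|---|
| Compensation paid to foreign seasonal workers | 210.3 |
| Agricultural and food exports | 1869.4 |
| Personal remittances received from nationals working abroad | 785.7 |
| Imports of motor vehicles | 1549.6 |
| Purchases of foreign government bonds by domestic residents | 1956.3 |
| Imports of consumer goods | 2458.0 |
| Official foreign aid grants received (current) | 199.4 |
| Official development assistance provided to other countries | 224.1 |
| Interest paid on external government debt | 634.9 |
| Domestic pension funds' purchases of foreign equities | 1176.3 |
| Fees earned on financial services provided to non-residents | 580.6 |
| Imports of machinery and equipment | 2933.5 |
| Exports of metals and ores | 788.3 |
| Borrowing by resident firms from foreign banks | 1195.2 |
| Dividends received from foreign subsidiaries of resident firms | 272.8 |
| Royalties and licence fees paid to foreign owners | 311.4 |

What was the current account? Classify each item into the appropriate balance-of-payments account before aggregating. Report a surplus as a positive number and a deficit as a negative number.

Goods: -2458.0 - 2933.5 - 1549.6 + 1869.4 + 788.3 = -4283.4
Services: 580.6 - 311.4 = 269.2
Primary income: -210.3 + 272.8 - 634.9 = -572.4
Secondary income: -224.1 + 199.4 + 785.7 = 761.0
Current account = (-4283.4) + 269.2 + (-572.4) + 761.0 = -3825.6
(Excluded from the current account — financial account: purchases of foreign government bonds by domestic residents 1956.3, domestic pension funds' purchases of foreign equities 1176.3, borrowing by resident firms from foreign banks 1195.2.)

-3825.6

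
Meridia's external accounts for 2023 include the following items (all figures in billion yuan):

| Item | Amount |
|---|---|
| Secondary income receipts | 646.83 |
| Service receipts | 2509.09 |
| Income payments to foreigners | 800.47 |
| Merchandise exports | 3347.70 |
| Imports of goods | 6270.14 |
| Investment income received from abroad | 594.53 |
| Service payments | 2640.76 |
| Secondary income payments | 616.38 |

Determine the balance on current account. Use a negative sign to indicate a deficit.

Goods balance = 3347.70 - 6270.14 = -2922.44
Services balance = 2509.09 - 2640.76 = -131.67
Trade balance (goods + services) = -2922.44 + (-131.67) = -3054.11
Net primary income = 594.53 - 800.47 = -205.94
Net secondary income = 646.83 - 616.38 = 30.45
Current account = -3054.11 + (-205.94) + 30.45 = -3229.60

-3229.60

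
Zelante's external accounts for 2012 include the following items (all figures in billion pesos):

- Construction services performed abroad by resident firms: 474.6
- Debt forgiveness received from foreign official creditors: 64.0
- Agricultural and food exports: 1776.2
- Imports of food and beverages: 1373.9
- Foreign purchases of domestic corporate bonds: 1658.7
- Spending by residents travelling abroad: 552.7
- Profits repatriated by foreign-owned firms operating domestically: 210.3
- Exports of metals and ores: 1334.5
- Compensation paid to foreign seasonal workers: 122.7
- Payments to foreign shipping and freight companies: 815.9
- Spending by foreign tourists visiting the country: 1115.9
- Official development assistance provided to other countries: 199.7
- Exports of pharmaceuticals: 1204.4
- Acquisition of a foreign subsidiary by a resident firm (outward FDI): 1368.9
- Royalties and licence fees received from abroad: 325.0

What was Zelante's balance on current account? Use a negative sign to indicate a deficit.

Goods: -1373.9 + 1204.4 + 1776.2 + 1334.5 = 2941.2
Services: 474.6 - 552.7 + 1115.9 - 815.9 + 325.0 = 546.9
Primary income: -210.3 - 122.7 = -333.0
Secondary income: -199.7
Current account = 2941.2 + 546.9 + (-333.0) + (-199.7) = 2955.4
(Excluded from the current account — capital account: debt forgiveness received from foreign official creditors 64.0; financial account: foreign purchases of domestic corporate bonds 1658.7, acquisition of a foreign subsidiary by a resident firm (outward FDI) 1368.9.)

2955.4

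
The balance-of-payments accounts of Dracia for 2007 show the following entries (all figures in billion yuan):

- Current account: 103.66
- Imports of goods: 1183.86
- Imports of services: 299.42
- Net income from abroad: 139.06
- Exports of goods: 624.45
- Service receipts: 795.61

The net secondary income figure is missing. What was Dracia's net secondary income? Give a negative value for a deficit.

Current account = goods balance + services balance + net primary income + net secondary income
Sum of the known components = 75.84
Net secondary income = CA - (known components) = 103.66 - 75.84 = 27.82

27.82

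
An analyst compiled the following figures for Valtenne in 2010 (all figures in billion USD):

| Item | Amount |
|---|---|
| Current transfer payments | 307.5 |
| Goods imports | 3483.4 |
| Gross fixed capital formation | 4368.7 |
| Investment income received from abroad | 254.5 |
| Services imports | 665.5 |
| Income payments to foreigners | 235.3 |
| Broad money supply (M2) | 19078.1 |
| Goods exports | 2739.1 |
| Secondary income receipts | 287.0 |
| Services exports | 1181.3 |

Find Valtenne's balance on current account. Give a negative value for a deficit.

-229.8

Goods balance = 2739.1 - 3483.4 = -744.3
Services balance = 1181.3 - 665.5 = 515.8
Trade balance (goods + services) = -744.3 + 515.8 = -228.5
Net primary income = 254.5 - 235.3 = 19.2
Net secondary income = 287.0 - 307.5 = -20.5
Current account = -228.5 + 19.2 + (-20.5) = -229.8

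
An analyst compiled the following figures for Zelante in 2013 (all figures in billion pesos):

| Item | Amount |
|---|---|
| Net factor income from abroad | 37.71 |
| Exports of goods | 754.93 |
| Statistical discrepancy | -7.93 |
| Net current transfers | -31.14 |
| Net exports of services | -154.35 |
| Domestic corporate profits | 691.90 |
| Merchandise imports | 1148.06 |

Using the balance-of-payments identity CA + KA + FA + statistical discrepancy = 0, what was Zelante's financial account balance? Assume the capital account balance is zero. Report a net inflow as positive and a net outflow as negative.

Goods balance = 754.93 - 1148.06 = -393.13
Services balance = -154.35
Trade balance (goods + services) = -393.13 + (-154.35) = -547.48
Net primary income = 37.71
Net secondary income = -31.14
Current account = -547.48 + 37.71 + (-31.14) = -540.91
Financial account = -(-540.91 + (-7.93)) = 548.84

548.84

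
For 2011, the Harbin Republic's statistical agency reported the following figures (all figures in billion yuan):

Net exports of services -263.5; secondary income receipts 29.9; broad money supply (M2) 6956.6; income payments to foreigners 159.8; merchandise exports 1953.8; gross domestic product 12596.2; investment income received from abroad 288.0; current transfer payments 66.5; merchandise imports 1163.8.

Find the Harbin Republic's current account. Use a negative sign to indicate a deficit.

618.1

Goods balance = 1953.8 - 1163.8 = 790.0
Services balance = -263.5
Trade balance (goods + services) = 790.0 + (-263.5) = 526.5
Net primary income = 288.0 - 159.8 = 128.2
Net secondary income = 29.9 - 66.5 = -36.6
Current account = 526.5 + 128.2 + (-36.6) = 618.1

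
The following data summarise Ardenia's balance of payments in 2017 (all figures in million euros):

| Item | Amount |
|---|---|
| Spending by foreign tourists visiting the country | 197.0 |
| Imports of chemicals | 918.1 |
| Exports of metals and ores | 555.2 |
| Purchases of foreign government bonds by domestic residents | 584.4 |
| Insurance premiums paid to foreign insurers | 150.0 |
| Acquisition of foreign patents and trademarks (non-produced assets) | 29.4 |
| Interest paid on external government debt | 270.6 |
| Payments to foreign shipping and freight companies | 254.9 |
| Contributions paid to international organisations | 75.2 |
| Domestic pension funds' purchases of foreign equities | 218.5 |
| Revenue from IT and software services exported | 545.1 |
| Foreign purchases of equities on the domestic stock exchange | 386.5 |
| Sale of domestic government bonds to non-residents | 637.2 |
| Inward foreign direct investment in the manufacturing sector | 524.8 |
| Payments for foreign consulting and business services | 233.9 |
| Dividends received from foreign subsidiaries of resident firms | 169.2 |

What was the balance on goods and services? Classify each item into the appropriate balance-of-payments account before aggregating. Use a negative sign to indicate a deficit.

-259.6

Goods: -918.1 + 555.2 = -362.9
Services: -254.9 + 197.0 - 150.0 + 545.1 - 233.9 = 103.3
Trade balance = -362.9 + 103.3 = -259.6
(Excluded from the trade balance — financial account: purchases of foreign government bonds by domestic residents 584.4, domestic pension funds' purchases of foreign equities 218.5, foreign purchases of equities on the domestic stock exchange 386.5, sale of domestic government bonds to non-residents 637.2, inward foreign direct investment in the manufacturing sector 524.8; capital account: acquisition of foreign patents and trademarks (non-produced assets) 29.4; primary income: interest paid on external government debt 270.6, dividends received from foreign subsidiaries of resident firms 169.2; secondary income: contributions paid to international organisations 75.2.)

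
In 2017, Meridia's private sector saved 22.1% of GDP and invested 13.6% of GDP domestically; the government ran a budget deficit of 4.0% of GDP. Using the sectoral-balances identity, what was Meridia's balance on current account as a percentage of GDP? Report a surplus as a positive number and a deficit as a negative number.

4.5

By the sectoral-balances identity, CA = (S_private - I) + (T - G).
Private balance = 22.1 - 13.6 = 8.5
Government balance (T - G) = -4.0
CA = 8.5 + (-4.0) = 4.5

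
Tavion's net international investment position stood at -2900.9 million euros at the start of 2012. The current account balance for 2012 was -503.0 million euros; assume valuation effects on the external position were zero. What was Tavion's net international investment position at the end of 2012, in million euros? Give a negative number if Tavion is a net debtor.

-3403.9

With no valuation effects, change in NIIP = current account = -503.0
End-of-year NIIP = -2900.9 + (-503.0) = -3403.9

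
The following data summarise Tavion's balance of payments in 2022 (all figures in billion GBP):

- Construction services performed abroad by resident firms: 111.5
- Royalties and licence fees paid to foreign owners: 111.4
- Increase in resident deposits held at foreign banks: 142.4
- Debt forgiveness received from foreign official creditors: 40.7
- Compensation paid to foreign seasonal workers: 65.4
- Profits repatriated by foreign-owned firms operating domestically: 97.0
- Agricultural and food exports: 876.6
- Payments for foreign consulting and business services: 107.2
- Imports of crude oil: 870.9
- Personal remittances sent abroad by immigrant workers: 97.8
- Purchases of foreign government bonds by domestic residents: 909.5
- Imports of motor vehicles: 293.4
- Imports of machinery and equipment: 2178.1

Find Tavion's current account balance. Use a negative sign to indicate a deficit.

-2833.1

Goods: -293.4 - 2178.1 - 870.9 + 876.6 = -2465.8
Services: 111.5 - 111.4 - 107.2 = -107.1
Primary income: -97.0 - 65.4 = -162.4
Secondary income: -97.8
Current account = (-2465.8) + (-107.1) + (-162.4) + (-97.8) = -2833.1
(Excluded from the current account — financial account: increase in resident deposits held at foreign banks 142.4, purchases of foreign government bonds by domestic residents 909.5; capital account: debt forgiveness received from foreign official creditors 40.7.)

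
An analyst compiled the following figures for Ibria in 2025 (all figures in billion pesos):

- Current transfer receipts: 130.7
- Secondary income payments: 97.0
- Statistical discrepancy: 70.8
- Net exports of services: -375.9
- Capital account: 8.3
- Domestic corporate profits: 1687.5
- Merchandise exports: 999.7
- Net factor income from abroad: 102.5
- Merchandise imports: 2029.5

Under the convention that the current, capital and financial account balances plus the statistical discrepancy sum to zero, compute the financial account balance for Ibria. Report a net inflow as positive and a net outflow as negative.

1190.4

Goods balance = 999.7 - 2029.5 = -1029.8
Services balance = -375.9
Trade balance (goods + services) = -1029.8 + (-375.9) = -1405.7
Net primary income = 102.5
Net secondary income = 130.7 - 97.0 = 33.7
Current account = -1405.7 + 102.5 + 33.7 = -1269.5
Financial account = -(-1269.5 + 8.3 + 70.8) = 1190.4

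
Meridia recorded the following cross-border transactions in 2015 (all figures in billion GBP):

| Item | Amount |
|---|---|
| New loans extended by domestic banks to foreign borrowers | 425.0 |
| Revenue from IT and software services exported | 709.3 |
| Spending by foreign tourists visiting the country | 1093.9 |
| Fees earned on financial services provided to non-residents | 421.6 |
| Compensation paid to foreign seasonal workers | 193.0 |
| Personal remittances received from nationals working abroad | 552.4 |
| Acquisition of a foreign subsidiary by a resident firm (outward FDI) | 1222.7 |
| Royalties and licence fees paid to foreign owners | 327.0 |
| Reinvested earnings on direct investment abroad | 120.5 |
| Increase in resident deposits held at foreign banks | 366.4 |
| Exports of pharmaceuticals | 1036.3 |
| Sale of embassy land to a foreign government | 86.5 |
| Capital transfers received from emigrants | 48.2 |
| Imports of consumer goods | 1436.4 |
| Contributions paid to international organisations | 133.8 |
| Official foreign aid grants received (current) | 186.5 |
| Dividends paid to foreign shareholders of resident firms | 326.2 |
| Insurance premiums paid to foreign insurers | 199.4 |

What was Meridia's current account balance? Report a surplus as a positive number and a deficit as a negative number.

1504.7

Goods: -1436.4 + 1036.3 = -400.1
Services: 421.6 + 1093.9 - 199.4 + 709.3 - 327.0 = 1698.4
Primary income: -326.2 + 120.5 - 193.0 = -398.7
Secondary income: 186.5 - 133.8 + 552.4 = 605.1
Current account = (-400.1) + 1698.4 + (-398.7) + 605.1 = 1504.7
(Excluded from the current account — financial account: new loans extended by domestic banks to foreign borrowers 425.0, acquisition of a foreign subsidiary by a resident firm (outward FDI) 1222.7, increase in resident deposits held at foreign banks 366.4; capital account: sale of embassy land to a foreign government 86.5, capital transfers received from emigrants 48.2.)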